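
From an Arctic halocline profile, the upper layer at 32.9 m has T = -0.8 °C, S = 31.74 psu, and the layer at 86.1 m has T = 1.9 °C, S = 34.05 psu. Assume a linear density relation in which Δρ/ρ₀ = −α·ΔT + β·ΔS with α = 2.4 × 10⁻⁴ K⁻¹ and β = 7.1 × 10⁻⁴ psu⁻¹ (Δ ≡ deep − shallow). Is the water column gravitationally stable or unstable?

ΔT = 1.9 − -0.8 = +2.7 K and ΔS = 34.05 − 31.74 = +2.31 psu (deep − shallow).
−αΔT = -6.48 × 10⁻⁴; βΔS = 1.6401 × 10⁻³; sum Δρ/ρ₀ = 9.921 × 10⁻⁴.
Δρ/ρ₀ > 0, so Δρ > 0: deeper water is denser → statically stable.

stable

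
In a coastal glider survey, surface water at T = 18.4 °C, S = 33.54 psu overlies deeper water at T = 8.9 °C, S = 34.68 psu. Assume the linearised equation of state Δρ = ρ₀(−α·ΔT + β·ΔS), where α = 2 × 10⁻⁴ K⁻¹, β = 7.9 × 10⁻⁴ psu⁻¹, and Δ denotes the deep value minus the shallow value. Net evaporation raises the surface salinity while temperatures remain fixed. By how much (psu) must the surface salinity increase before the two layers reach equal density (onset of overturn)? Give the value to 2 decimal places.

3.55 psu

Neutral buoyancy requires −α(T_deep − T_surf) + β(S_deep − S_surf′) = 0.
S_surf′ = S_deep − (α/β)·ΔT = 34.68 − (2 × 10⁻⁴/7.9 × 10⁻⁴)·(-9.5) = 37.0851 psu.
Increase required: 37.0851 − 33.54 = 3.5451 psu.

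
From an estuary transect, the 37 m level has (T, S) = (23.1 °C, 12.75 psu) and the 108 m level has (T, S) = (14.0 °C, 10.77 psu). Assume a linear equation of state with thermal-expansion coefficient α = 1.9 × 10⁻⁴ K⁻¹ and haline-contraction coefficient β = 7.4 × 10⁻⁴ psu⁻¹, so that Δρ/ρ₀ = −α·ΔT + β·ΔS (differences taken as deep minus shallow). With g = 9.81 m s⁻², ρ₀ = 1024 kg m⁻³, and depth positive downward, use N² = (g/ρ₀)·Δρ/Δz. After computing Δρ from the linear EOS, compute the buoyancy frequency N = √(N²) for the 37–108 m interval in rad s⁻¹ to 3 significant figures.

ΔT = -9.1 K, ΔS = -1.98 psu (deep − shallow).
Δρ/ρ₀ = −αΔT + βΔS = 1.729 × 10⁻³ − 1.4652 × 10⁻³ = 2.638 × 10⁻⁴, so Δρ ≈ 0.2701 kg m⁻³.
N² = (g/ρ₀)·Δρ/Δz = g·(Δρ/ρ₀)/Δz = 9.81 × 2.638 × 10⁻⁴ / 71 = 3.6449 × 10⁻⁵ s⁻².
N = √(3.6449 × 10⁻⁵) = 6.0373 × 10⁻³ rad s⁻¹ ≈ 6.04 × 10⁻³ rad s⁻¹.

6.04 × 10⁻³ rad s⁻¹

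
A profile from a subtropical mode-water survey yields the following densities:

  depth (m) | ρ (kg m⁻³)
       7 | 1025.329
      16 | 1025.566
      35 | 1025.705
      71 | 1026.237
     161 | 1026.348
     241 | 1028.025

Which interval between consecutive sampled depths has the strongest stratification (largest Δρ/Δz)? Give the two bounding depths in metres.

Compute the density gradient over each adjacent pair:
  7–16 m: Δρ/Δz = 0.237/9 = 0.026 kg m⁻⁴
  16–35 m: Δρ/Δz = 0.139/19 = 7.3 × 10⁻³ kg m⁻⁴
  35–71 m: Δρ/Δz = 0.532/36 = 0.015 kg m⁻⁴
  71–161 m: Δρ/Δz = 0.111/90 = 1.2 × 10⁻³ kg m⁻⁴
  161–241 m: Δρ/Δz = 1.677/80 = 0.021 kg m⁻⁴
The largest gradient is in the 7–16 m interval — the pycnocline.

7–16 m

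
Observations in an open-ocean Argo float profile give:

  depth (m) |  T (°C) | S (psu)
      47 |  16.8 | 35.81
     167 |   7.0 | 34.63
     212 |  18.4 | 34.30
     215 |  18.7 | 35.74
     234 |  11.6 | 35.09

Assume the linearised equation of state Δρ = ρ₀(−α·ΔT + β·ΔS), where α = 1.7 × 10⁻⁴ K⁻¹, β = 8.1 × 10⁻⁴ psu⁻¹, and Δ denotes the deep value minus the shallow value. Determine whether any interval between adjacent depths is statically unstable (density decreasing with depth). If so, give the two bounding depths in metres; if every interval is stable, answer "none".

Evaluate Δρ/ρ₀ = −αΔT + βΔS across each adjacent pair:
  47–167 m: −αΔT+βΔS = −(1.7 × 10⁻⁴)(-9.8)+(8.1 × 10⁻⁴)(-1.18) = 7.1 × 10⁻⁴ → stable
  167–212 m: −αΔT+βΔS = −(1.7 × 10⁻⁴)(+11.4)+(8.1 × 10⁻⁴)(-0.33) = -2.2 × 10⁻³ → UNSTABLE
  212–215 m: −αΔT+βΔS = −(1.7 × 10⁻⁴)(+0.3)+(8.1 × 10⁻⁴)(+1.44) = 1.1 × 10⁻³ → stable
  215–234 m: −αΔT+βΔS = −(1.7 × 10⁻⁴)(-7.1)+(8.1 × 10⁻⁴)(-0.65) = 6.8 × 10⁻⁴ → stable
The 167–212 m interval has Δρ < 0: lighter water underlies denser water.

167–212 m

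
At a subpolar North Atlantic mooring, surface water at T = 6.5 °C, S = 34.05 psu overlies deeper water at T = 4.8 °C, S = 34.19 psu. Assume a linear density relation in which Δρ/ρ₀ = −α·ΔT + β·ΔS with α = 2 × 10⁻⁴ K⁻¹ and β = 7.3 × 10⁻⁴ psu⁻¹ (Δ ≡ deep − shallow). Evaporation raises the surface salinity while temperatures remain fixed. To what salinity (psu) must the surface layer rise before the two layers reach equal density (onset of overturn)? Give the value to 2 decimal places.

34.66 psu

Neutral buoyancy requires −α(T_deep − T_surf) + β(S_deep − S_surf′) = 0.
S_surf′ = S_deep − (α/β)·ΔT = 34.19 − (2 × 10⁻⁴/7.3 × 10⁻⁴)·(-1.7) = 34.6558 psu.
Increase required: 34.6558 − 34.05 = 0.6058 psu.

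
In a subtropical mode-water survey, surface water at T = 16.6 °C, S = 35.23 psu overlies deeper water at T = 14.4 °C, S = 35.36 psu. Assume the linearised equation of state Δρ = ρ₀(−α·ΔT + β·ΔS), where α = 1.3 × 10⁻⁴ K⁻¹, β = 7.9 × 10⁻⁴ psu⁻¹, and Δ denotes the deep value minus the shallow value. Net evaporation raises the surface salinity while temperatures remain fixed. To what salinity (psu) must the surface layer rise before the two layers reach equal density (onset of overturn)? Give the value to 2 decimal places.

35.72 psu

Neutral buoyancy requires −α(T_deep − T_surf) + β(S_deep − S_surf′) = 0.
S_surf′ = S_deep − (α/β)·ΔT = 35.36 − (1.3 × 10⁻⁴/7.9 × 10⁻⁴)·(-2.2) = 35.7220 psu.
Increase required: 35.7220 − 35.23 = 0.4920 psu.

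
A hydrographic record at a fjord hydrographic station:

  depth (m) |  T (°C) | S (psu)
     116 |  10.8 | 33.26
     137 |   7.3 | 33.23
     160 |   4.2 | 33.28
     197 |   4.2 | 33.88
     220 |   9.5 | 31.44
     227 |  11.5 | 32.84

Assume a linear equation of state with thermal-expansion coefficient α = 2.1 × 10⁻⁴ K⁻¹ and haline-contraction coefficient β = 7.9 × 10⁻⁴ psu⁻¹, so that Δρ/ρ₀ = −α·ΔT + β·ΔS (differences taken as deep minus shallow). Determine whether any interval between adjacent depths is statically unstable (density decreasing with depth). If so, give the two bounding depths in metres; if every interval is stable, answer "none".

Evaluate Δρ/ρ₀ = −αΔT + βΔS across each adjacent pair:
  116–137 m: −αΔT+βΔS = −(2.1 × 10⁻⁴)(-3.5)+(7.9 × 10⁻⁴)(-0.03) = 7.1 × 10⁻⁴ → stable
  137–160 m: −αΔT+βΔS = −(2.1 × 10⁻⁴)(-3.1)+(7.9 × 10⁻⁴)(+0.05) = 6.9 × 10⁻⁴ → stable
  160–197 m: −αΔT+βΔS = −(2.1 × 10⁻⁴)(+0.0)+(7.9 × 10⁻⁴)(+0.60) = 4.7 × 10⁻⁴ → stable
  197–220 m: −αΔT+βΔS = −(2.1 × 10⁻⁴)(+5.3)+(7.9 × 10⁻⁴)(-2.44) = -3.0 × 10⁻³ → UNSTABLE
  220–227 m: −αΔT+βΔS = −(2.1 × 10⁻⁴)(+2.0)+(7.9 × 10⁻⁴)(+1.40) = 6.9 × 10⁻⁴ → stable
The 197–220 m interval has Δρ < 0: lighter water underlies denser water.

197–220 m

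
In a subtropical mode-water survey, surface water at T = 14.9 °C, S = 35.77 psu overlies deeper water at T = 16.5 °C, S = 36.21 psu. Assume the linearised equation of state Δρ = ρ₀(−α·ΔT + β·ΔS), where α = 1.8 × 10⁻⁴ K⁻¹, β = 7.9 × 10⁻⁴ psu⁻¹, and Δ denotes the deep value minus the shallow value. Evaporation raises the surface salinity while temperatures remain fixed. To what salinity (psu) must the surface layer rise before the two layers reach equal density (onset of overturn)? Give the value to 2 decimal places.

35.85 psu

Neutral buoyancy requires −α(T_deep − T_surf) + β(S_deep − S_surf′) = 0.
S_surf′ = S_deep − (α/β)·ΔT = 36.21 − (1.8 × 10⁻⁴/7.9 × 10⁻⁴)·(+1.6) = 35.8454 psu.
Increase required: 35.8454 − 35.77 = 0.0754 psu.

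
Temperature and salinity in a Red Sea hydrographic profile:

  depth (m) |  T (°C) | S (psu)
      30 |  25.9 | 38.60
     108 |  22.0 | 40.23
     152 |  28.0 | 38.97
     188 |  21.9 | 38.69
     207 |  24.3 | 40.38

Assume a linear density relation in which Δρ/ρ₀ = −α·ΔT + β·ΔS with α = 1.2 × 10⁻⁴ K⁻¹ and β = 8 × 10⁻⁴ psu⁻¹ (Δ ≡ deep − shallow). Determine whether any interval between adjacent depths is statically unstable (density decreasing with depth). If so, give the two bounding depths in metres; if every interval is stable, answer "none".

108–152 m

Evaluate Δρ/ρ₀ = −αΔT + βΔS across each adjacent pair:
  30–108 m: −αΔT+βΔS = −(1.2 × 10⁻⁴)(-3.9)+(8 × 10⁻⁴)(+1.63) = 1.8 × 10⁻³ → stable
  108–152 m: −αΔT+βΔS = −(1.2 × 10⁻⁴)(+6.0)+(8 × 10⁻⁴)(-1.26) = -1.7 × 10⁻³ → UNSTABLE
  152–188 m: −αΔT+βΔS = −(1.2 × 10⁻⁴)(-6.1)+(8 × 10⁻⁴)(-0.28) = 5.1 × 10⁻⁴ → stable
  188–207 m: −αΔT+βΔS = −(1.2 × 10⁻⁴)(+2.4)+(8 × 10⁻⁴)(+1.69) = 1.1 × 10⁻³ → stable
The 108–152 m interval has Δρ < 0: lighter water underlies denser water.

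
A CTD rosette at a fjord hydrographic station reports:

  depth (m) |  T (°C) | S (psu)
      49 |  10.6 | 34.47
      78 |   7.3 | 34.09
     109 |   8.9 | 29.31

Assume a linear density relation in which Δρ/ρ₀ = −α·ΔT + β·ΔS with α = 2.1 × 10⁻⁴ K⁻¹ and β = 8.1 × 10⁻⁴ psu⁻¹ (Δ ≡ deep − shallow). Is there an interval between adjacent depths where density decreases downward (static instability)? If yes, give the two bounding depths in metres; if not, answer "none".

78–109 m

Evaluate Δρ/ρ₀ = −αΔT + βΔS across each adjacent pair:
  49–78 m: −αΔT+βΔS = −(2.1 × 10⁻⁴)(-3.3)+(8.1 × 10⁻⁴)(-0.38) = 3.9 × 10⁻⁴ → stable
  78–109 m: −αΔT+βΔS = −(2.1 × 10⁻⁴)(+1.6)+(8.1 × 10⁻⁴)(-4.78) = -4.2 × 10⁻³ → UNSTABLE
The 78–109 m interval has Δρ < 0: lighter water underlies denser water.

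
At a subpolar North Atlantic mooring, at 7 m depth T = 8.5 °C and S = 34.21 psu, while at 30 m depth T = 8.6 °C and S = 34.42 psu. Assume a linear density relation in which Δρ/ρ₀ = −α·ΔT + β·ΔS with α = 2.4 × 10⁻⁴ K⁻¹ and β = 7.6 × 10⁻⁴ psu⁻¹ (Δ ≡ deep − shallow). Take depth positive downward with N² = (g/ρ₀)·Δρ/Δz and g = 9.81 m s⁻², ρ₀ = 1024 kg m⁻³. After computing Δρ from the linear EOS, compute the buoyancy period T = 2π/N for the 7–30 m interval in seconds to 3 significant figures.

ΔT = +0.1 K, ΔS = +0.21 psu (deep − shallow).
Δρ/ρ₀ = −αΔT + βΔS = -2.40 × 10⁻⁵ + 1.596 × 10⁻⁴ = 1.356 × 10⁻⁴, so Δρ ≈ 0.1389 kg m⁻³.
N² = (g/ρ₀)·Δρ/Δz = g·(Δρ/ρ₀)/Δz = 9.81 × 1.356 × 10⁻⁴ / 23 = 5.7836 × 10⁻⁵ s⁻².
N = √(5.7836 × 10⁻⁵) = 7.6050 × 10⁻³ rad s⁻¹ → T = 2π/N = 826.19 s ≈ 826 s.

826 s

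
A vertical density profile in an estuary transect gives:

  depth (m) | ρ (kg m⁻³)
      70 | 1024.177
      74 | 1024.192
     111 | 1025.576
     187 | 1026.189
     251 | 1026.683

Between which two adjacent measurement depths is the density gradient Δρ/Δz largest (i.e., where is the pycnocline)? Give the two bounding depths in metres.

74–111 m

Compute the density gradient over each adjacent pair:
  70–74 m: Δρ/Δz = 0.015/4 = 3.7 × 10⁻³ kg m⁻⁴
  74–111 m: Δρ/Δz = 1.384/37 = 0.037 kg m⁻⁴
  111–187 m: Δρ/Δz = 0.613/76 = 8.1 × 10⁻³ kg m⁻⁴
  187–251 m: Δρ/Δz = 0.494/64 = 7.7 × 10⁻³ kg m⁻⁴
The largest gradient is in the 74–111 m interval — the pycnocline.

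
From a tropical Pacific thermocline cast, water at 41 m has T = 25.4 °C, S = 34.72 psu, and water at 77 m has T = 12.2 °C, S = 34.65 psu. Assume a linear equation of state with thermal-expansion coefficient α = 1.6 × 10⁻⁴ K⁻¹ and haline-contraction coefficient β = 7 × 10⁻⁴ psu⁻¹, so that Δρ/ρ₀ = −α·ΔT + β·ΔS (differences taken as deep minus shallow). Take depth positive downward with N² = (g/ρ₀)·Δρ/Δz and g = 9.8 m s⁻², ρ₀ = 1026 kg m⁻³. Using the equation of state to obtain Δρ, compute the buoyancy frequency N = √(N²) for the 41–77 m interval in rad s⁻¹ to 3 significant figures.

0.0237 rad s⁻¹

ΔT = -13.2 K, ΔS = -0.07 psu (deep − shallow).
Δρ/ρ₀ = −αΔT + βΔS = 2.112 × 10⁻³ − 4.90 × 10⁻⁵ = 2.063 × 10⁻³, so Δρ ≈ 2.117 kg m⁻³.
N² = (g/ρ₀)·Δρ/Δz = g·(Δρ/ρ₀)/Δz = 9.8 × 2.063 × 10⁻³ / 36 = 5.6159 × 10⁻⁴ s⁻².
N = √(5.6159 × 10⁻⁴) = 0.023698 rad s⁻¹ ≈ 0.0237 rad s⁻¹.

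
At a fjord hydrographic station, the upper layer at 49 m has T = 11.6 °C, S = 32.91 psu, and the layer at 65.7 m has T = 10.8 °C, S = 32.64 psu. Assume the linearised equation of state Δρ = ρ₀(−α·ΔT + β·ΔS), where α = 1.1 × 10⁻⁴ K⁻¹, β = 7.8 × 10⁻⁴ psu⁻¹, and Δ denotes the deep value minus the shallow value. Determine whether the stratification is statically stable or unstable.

ΔT = 10.8 − 11.6 = -0.8 K and ΔS = 32.64 − 32.91 = -0.27 psu (deep − shallow).
−αΔT = 8.80 × 10⁻⁵; βΔS = -2.106 × 10⁻⁴; sum Δρ/ρ₀ = -1.226 × 10⁻⁴.
Δρ/ρ₀ < 0, so Δρ < 0: deeper water is lighter → statically unstable; the column would overturn.

unstable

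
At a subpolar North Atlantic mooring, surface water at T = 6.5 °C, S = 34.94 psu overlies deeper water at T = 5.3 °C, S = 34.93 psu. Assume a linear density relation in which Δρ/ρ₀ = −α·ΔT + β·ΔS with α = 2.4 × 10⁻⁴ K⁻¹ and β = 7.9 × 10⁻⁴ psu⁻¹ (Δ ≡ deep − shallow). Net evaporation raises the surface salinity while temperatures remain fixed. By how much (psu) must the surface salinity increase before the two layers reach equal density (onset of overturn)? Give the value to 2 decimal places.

0.35 psu

Neutral buoyancy requires −α(T_deep − T_surf) + β(S_deep − S_surf′) = 0.
S_surf′ = S_deep − (α/β)·ΔT = 34.93 − (2.4 × 10⁻⁴/7.9 × 10⁻⁴)·(-1.2) = 35.2946 psu.
Increase required: 35.2946 − 34.94 = 0.3546 psu.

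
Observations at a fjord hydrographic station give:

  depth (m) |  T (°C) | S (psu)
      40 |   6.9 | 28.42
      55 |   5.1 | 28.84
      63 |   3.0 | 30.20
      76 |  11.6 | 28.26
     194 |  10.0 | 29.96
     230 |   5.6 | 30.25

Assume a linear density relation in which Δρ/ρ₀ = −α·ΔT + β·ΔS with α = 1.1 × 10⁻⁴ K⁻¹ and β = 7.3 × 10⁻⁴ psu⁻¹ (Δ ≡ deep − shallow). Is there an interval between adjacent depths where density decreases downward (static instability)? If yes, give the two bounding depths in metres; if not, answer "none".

63–76 m

Evaluate Δρ/ρ₀ = −αΔT + βΔS across each adjacent pair:
  40–55 m: −αΔT+βΔS = −(1.1 × 10⁻⁴)(-1.8)+(7.3 × 10⁻⁴)(+0.42) = 5.0 × 10⁻⁴ → stable
  55–63 m: −αΔT+βΔS = −(1.1 × 10⁻⁴)(-2.1)+(7.3 × 10⁻⁴)(+1.36) = 1.2 × 10⁻³ → stable
  63–76 m: −αΔT+βΔS = −(1.1 × 10⁻⁴)(+8.6)+(7.3 × 10⁻⁴)(-1.94) = -2.4 × 10⁻³ → UNSTABLE
  76–194 m: −αΔT+βΔS = −(1.1 × 10⁻⁴)(-1.6)+(7.3 × 10⁻⁴)(+1.70) = 1.4 × 10⁻³ → stable
  194–230 m: −αΔT+βΔS = −(1.1 × 10⁻⁴)(-4.4)+(7.3 × 10⁻⁴)(+0.29) = 7.0 × 10⁻⁴ → stable
The 63–76 m interval has Δρ < 0: lighter water underlies denser water.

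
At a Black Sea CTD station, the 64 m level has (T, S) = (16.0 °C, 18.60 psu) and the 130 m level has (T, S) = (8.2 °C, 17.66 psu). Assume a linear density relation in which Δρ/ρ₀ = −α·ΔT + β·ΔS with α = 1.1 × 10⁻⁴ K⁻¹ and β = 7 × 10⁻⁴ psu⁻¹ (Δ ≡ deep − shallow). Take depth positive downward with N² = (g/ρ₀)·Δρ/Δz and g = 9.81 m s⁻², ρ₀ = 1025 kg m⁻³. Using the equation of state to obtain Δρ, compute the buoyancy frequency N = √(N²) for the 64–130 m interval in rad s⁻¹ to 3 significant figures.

5.45 × 10⁻³ rad s⁻¹

ΔT = -7.8 K, ΔS = -0.94 psu (deep − shallow).
Δρ/ρ₀ = −αΔT + βΔS = 8.58 × 10⁻⁴ − 6.58 × 10⁻⁴ = 2.00 × 10⁻⁴, so Δρ ≈ 0.2050 kg m⁻³.
N² = (g/ρ₀)·Δρ/Δz = g·(Δρ/ρ₀)/Δz = 9.81 × 2.00 × 10⁻⁴ / 66 = 2.9727 × 10⁻⁵ s⁻².
N = √(2.9727 × 10⁻⁵) = 5.4522 × 10⁻³ rad s⁻¹ ≈ 5.45 × 10⁻³ rad s⁻¹.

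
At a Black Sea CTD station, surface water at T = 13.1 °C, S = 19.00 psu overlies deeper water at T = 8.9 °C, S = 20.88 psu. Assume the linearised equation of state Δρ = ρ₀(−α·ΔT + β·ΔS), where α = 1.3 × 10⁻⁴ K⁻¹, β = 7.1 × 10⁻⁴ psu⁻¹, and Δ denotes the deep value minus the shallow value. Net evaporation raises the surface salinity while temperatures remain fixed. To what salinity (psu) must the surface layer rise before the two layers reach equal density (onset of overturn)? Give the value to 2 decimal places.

21.65 psu

Neutral buoyancy requires −α(T_deep − T_surf) + β(S_deep − S_surf′) = 0.
S_surf′ = S_deep − (α/β)·ΔT = 20.88 − (1.3 × 10⁻⁴/7.1 × 10⁻⁴)·(-4.2) = 21.6490 psu.
Increase required: 21.6490 − 19.00 = 2.6490 psu.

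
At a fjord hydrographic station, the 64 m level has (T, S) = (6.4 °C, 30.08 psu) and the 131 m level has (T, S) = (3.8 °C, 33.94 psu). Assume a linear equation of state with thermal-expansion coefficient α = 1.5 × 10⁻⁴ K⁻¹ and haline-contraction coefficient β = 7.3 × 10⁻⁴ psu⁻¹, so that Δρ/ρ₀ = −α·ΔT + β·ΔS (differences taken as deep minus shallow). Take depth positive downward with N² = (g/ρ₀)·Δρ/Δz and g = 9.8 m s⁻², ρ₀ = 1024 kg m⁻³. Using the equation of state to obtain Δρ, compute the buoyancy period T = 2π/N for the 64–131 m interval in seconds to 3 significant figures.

ΔT = -2.6 K, ΔS = +3.86 psu (deep − shallow).
Δρ/ρ₀ = −αΔT + βΔS = 3.90 × 10⁻⁴ + 2.8178 × 10⁻³ = 3.2078 × 10⁻³, so Δρ ≈ 3.285 kg m⁻³.
N² = (g/ρ₀)·Δρ/Δz = g·(Δρ/ρ₀)/Δz = 9.8 × 3.2078 × 10⁻³ / 67 = 4.6920 × 10⁻⁴ s⁻².
N = √(4.6920 × 10⁻⁴) = 0.021661 rad s⁻¹ → T = 2π/N = 290.07 s ≈ 290 s.

290 s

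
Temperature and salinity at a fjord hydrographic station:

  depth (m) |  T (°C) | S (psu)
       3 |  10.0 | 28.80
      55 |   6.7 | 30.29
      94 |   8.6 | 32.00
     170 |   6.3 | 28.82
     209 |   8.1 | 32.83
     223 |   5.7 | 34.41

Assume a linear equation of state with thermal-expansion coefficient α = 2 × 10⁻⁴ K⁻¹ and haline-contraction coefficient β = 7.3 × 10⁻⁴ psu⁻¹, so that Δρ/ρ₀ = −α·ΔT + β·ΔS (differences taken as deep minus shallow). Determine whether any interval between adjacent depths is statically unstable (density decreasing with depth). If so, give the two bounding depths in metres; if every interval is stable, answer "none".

94–170 m

Evaluate Δρ/ρ₀ = −αΔT + βΔS across each adjacent pair:
  3–55 m: −αΔT+βΔS = −(2 × 10⁻⁴)(-3.3)+(7.3 × 10⁻⁴)(+1.49) = 1.7 × 10⁻³ → stable
  55–94 m: −αΔT+βΔS = −(2 × 10⁻⁴)(+1.9)+(7.3 × 10⁻⁴)(+1.71) = 8.7 × 10⁻⁴ → stable
  94–170 m: −αΔT+βΔS = −(2 × 10⁻⁴)(-2.3)+(7.3 × 10⁻⁴)(-3.18) = -1.9 × 10⁻³ → UNSTABLE
  170–209 m: −αΔT+βΔS = −(2 × 10⁻⁴)(+1.8)+(7.3 × 10⁻⁴)(+4.01) = 2.6 × 10⁻³ → stable
  209–223 m: −αΔT+βΔS = −(2 × 10⁻⁴)(-2.4)+(7.3 × 10⁻⁴)(+1.58) = 1.6 × 10⁻³ → stable
The 94–170 m interval has Δρ < 0: lighter water underlies denser water.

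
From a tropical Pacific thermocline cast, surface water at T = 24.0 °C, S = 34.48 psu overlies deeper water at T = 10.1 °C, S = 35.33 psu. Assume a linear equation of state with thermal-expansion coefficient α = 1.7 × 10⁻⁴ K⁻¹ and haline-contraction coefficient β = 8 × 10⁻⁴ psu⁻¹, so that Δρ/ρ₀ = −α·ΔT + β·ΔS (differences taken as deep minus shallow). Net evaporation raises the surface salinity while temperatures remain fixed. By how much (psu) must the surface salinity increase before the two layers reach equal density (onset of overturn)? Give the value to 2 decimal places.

Neutral buoyancy requires −α(T_deep − T_surf) + β(S_deep − S_surf′) = 0.
S_surf′ = S_deep − (α/β)·ΔT = 35.33 − (1.7 × 10⁻⁴/8 × 10⁻⁴)·(-13.9) = 38.2837 psu.
Increase required: 38.2837 − 34.48 = 3.8037 psu.

3.80 psu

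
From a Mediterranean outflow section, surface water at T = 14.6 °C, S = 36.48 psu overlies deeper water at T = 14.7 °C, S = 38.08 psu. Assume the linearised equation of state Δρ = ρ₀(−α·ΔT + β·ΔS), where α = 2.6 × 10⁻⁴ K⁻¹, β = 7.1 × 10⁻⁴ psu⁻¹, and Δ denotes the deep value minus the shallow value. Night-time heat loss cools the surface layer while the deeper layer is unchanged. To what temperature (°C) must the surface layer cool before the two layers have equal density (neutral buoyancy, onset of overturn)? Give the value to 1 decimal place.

10.3 °C

Neutral buoyancy requires Δρ = 0, i.e. −α(T_deep − T_surf′) + β(S_deep − S_surf) = 0.
T_surf′ = T_deep − (β/α)·ΔS = 14.7 − (7.1 × 10⁻⁴/2.6 × 10⁻⁴)·(+1.60) = 10.331 °C.
Cooling required: 14.6 − (10.331) = 4.269 °C.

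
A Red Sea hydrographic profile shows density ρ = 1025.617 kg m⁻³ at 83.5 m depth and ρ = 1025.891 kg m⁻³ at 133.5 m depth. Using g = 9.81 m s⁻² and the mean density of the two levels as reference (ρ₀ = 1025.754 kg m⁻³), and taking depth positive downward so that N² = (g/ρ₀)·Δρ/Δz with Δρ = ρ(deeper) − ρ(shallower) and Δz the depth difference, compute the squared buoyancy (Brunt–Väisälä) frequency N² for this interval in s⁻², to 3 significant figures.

Δρ = 1025.891 − 1025.617 = 0.274 kg m⁻³ over Δz = 133.5 − 83.5 = 50 m.
N² = (9.81/1025.754) × (0.274/50) = 5.2409 × 10⁻⁵ s⁻² ≈ 5.24 × 10⁻⁵ s⁻².

5.24 × 10⁻⁵ s⁻²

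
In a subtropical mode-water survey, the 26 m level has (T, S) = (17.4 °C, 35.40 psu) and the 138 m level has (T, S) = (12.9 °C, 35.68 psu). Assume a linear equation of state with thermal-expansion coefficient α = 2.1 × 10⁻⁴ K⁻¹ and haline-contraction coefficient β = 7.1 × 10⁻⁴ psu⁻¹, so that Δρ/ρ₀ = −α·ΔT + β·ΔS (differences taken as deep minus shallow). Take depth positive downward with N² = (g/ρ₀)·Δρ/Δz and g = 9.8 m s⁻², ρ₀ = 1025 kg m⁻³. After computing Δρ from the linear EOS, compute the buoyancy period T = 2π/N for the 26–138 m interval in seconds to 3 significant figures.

628 s

ΔT = -4.5 K, ΔS = +0.28 psu (deep − shallow).
Δρ/ρ₀ = −αΔT + βΔS = 9.45 × 10⁻⁴ + 1.988 × 10⁻⁴ = 1.1438 × 10⁻³, so Δρ ≈ 1.172 kg m⁻³.
N² = (g/ρ₀)·Δρ/Δz = g·(Δρ/ρ₀)/Δz = 9.8 × 1.1438 × 10⁻³ / 112 = 1.0008 × 10⁻⁴ s⁻².
N = √(1.0008 × 10⁻⁴) = 0.010004 rad s⁻¹ → T = 2π/N = 628.07 s ≈ 628 s.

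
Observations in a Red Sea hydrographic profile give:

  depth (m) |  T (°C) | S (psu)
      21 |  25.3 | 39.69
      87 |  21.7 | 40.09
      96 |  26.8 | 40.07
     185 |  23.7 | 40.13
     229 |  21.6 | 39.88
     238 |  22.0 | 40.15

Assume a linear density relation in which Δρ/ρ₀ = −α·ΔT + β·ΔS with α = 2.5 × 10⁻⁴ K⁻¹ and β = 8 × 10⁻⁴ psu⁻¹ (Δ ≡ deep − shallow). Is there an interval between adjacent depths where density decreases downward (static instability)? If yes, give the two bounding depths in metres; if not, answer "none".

87–96 m

Evaluate Δρ/ρ₀ = −αΔT + βΔS across each adjacent pair:
  21–87 m: −αΔT+βΔS = −(2.5 × 10⁻⁴)(-3.6)+(8 × 10⁻⁴)(+0.40) = 1.2 × 10⁻³ → stable
  87–96 m: −αΔT+βΔS = −(2.5 × 10⁻⁴)(+5.1)+(8 × 10⁻⁴)(-0.02) = -1.3 × 10⁻³ → UNSTABLE
  96–185 m: −αΔT+βΔS = −(2.5 × 10⁻⁴)(-3.1)+(8 × 10⁻⁴)(+0.06) = 8.2 × 10⁻⁴ → stable
  185–229 m: −αΔT+βΔS = −(2.5 × 10⁻⁴)(-2.1)+(8 × 10⁻⁴)(-0.25) = 3.3 × 10⁻⁴ → stable
  229–238 m: −αΔT+βΔS = −(2.5 × 10⁻⁴)(+0.4)+(8 × 10⁻⁴)(+0.27) = 1.2 × 10⁻⁴ → stable
The 87–96 m interval has Δρ < 0: lighter water underlies denser water.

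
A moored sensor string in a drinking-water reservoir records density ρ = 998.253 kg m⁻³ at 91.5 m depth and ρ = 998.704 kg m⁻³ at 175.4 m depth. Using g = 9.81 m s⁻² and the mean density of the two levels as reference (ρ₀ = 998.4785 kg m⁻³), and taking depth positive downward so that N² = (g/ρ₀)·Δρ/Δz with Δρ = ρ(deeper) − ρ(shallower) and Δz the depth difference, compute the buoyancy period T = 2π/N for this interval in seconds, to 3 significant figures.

865 s

Δρ = 998.704 − 998.253 = 0.451 kg m⁻³ over Δz = 175.4 − 91.5 = 83.9 m.
N² = (9.81/998.4785) × (0.451/83.9) = 5.2813 × 10⁻⁵ s⁻².
N = √(5.2813 × 10⁻⁵) = 7.2673 × 10⁻³ rad s⁻¹, so T = 2π/N = 864.58 s ≈ 865 s.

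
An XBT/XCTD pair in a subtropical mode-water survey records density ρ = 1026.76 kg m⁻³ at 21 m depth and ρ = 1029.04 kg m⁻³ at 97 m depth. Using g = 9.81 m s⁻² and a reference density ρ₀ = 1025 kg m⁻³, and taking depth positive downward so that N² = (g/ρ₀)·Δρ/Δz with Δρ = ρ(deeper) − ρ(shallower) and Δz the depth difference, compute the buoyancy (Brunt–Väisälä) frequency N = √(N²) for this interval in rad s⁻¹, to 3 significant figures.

0.0169 rad s⁻¹

Δρ = 1029.04 − 1026.76 = 2.28 kg m⁻³ over Δz = 97 − 21 = 76 m.
N² = (9.81/1025) × (2.28/76) = 2.8712 × 10⁻⁴ s⁻².
N = √(2.8712 × 10⁻⁴) = 0.016945 rad s⁻¹ ≈ 0.0169 rad s⁻¹.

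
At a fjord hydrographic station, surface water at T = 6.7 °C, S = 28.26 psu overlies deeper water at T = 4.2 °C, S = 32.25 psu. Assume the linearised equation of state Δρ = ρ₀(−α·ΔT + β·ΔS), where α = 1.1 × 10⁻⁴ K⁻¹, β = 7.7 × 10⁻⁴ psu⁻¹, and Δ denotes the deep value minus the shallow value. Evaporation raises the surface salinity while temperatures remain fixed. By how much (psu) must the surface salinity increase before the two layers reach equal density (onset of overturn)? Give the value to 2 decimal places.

Neutral buoyancy requires −α(T_deep − T_surf) + β(S_deep − S_surf′) = 0.
S_surf′ = S_deep − (α/β)·ΔT = 32.25 − (1.1 × 10⁻⁴/7.7 × 10⁻⁴)·(-2.5) = 32.6071 psu.
Increase required: 32.6071 − 28.26 = 4.3471 psu.

4.35 psu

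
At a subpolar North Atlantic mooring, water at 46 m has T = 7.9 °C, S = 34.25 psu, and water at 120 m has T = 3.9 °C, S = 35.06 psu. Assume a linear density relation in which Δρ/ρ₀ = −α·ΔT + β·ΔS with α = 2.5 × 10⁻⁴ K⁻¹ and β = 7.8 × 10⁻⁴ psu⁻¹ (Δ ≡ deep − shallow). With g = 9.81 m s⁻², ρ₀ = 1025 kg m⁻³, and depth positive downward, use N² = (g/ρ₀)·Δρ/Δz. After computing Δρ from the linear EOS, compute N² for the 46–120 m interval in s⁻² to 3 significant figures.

2.16 × 10⁻⁴ s⁻²

ΔT = -4.0 K, ΔS = +0.81 psu (deep − shallow).
Δρ/ρ₀ = −αΔT + βΔS = 1.00 × 10⁻³ + 6.318 × 10⁻⁴ = 1.6318 × 10⁻³, so Δρ ≈ 1.673 kg m⁻³.
N² = (g/ρ₀)·Δρ/Δz = g·(Δρ/ρ₀)/Δz = 9.81 × 1.6318 × 10⁻³ / 74 = 2.1632 × 10⁻⁴ s⁻² ≈ 2.16 × 10⁻⁴ s⁻².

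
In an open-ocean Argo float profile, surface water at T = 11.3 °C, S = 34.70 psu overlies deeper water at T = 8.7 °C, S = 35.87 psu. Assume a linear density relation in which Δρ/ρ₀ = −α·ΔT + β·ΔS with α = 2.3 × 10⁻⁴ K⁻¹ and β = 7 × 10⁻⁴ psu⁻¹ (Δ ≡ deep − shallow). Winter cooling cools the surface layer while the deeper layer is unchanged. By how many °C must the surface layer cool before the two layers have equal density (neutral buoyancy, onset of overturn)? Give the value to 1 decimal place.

6.2 °C

Neutral buoyancy requires Δρ = 0, i.e. −α(T_deep − T_surf′) + β(S_deep − S_surf) = 0.
T_surf′ = T_deep − (β/α)·ΔS = 8.7 − (7 × 10⁻⁴/2.3 × 10⁻⁴)·(+1.17) = 5.139 °C.
Cooling required: 11.3 − (5.139) = 6.161 °C.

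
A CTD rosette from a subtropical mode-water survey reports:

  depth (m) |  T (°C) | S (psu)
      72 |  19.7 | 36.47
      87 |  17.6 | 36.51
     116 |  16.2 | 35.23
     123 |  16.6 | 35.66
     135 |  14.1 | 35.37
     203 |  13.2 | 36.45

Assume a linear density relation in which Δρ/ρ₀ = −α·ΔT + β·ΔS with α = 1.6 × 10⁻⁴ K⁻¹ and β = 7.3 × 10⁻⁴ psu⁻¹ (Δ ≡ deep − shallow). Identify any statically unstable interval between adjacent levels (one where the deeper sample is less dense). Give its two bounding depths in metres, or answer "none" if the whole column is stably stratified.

87–116 m

Evaluate Δρ/ρ₀ = −αΔT + βΔS across each adjacent pair:
  72–87 m: −αΔT+βΔS = −(1.6 × 10⁻⁴)(-2.1)+(7.3 × 10⁻⁴)(+0.04) = 3.7 × 10⁻⁴ → stable
  87–116 m: −αΔT+βΔS = −(1.6 × 10⁻⁴)(-1.4)+(7.3 × 10⁻⁴)(-1.28) = -7.1 × 10⁻⁴ → UNSTABLE
  116–123 m: −αΔT+βΔS = −(1.6 × 10⁻⁴)(+0.4)+(7.3 × 10⁻⁴)(+0.43) = 2.5 × 10⁻⁴ → stable
  123–135 m: −αΔT+βΔS = −(1.6 × 10⁻⁴)(-2.5)+(7.3 × 10⁻⁴)(-0.29) = 1.9 × 10⁻⁴ → stable
  135–203 m: −αΔT+βΔS = −(1.6 × 10⁻⁴)(-0.9)+(7.3 × 10⁻⁴)(+1.08) = 9.3 × 10⁻⁴ → stable
The 87–116 m interval has Δρ < 0: lighter water underlies denser water.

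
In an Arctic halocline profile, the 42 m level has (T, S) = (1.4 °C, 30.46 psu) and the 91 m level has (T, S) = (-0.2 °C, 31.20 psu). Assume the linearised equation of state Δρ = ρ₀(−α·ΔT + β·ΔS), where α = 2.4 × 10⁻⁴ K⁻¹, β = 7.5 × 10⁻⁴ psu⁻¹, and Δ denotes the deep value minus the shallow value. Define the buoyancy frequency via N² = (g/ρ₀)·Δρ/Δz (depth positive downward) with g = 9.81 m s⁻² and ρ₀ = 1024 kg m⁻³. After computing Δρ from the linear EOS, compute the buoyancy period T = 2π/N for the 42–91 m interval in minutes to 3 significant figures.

7.64 min

ΔT = -1.6 K, ΔS = +0.74 psu (deep − shallow).
Δρ/ρ₀ = −αΔT + βΔS = 3.84 × 10⁻⁴ + 5.55 × 10⁻⁴ = 9.39 × 10⁻⁴, so Δρ ≈ 0.9615 kg m⁻³.
N² = (g/ρ₀)·Δρ/Δz = g·(Δρ/ρ₀)/Δz = 9.81 × 9.39 × 10⁻⁴ / 49 = 1.8799 × 10⁻⁴ s⁻².
N = √(1.8799 × 10⁻⁴) = 0.013711 rad s⁻¹ → T = 2π/N = 458.26 s = 7.6377 min ≈ 7.64 min.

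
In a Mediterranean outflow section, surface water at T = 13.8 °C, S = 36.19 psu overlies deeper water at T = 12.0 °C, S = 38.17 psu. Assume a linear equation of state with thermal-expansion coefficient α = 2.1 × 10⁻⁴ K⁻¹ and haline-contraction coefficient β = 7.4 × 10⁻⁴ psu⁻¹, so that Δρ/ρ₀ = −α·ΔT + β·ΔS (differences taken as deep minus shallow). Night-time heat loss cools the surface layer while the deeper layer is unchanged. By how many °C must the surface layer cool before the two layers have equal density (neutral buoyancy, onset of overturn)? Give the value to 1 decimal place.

8.8 °C

Neutral buoyancy requires Δρ = 0, i.e. −α(T_deep − T_surf′) + β(S_deep − S_surf) = 0.
T_surf′ = T_deep − (β/α)·ΔS = 12.0 − (7.4 × 10⁻⁴/2.1 × 10⁻⁴)·(+1.98) = 5.023 °C.
Cooling required: 13.8 − (5.023) = 8.777 °C.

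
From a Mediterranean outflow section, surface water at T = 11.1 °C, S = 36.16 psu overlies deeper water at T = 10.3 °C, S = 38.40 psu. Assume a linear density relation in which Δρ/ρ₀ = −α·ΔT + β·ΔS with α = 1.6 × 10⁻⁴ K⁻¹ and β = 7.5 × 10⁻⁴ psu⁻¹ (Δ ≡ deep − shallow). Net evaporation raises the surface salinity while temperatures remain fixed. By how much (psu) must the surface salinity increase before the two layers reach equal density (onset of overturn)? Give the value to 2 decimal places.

2.41 psu

Neutral buoyancy requires −α(T_deep − T_surf) + β(S_deep − S_surf′) = 0.
S_surf′ = S_deep − (α/β)·ΔT = 38.40 − (1.6 × 10⁻⁴/7.5 × 10⁻⁴)·(-0.8) = 38.5707 psu.
Increase required: 38.5707 − 36.16 = 2.4107 psu.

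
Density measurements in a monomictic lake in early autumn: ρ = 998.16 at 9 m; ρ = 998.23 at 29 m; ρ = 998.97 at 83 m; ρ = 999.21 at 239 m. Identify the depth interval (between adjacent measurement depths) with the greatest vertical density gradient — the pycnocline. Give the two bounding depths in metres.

Compute the density gradient over each adjacent pair:
  9–29 m: Δρ/Δz = 0.07/20 = 3.5 × 10⁻³ kg m⁻⁴
  29–83 m: Δρ/Δz = 0.74/54 = 0.014 kg m⁻⁴
  83–239 m: Δρ/Δz = 0.24/156 = 1.5 × 10⁻³ kg m⁻⁴
The largest gradient is in the 29–83 m interval — the pycnocline.

29–83 m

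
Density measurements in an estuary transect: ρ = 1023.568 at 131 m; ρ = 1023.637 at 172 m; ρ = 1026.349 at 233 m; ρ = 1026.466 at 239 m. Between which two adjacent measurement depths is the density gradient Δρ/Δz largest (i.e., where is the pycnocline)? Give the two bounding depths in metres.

172–233 m

Compute the density gradient over each adjacent pair:
  131–172 m: Δρ/Δz = 0.069/41 = 1.7 × 10⁻³ kg m⁻⁴
  172–233 m: Δρ/Δz = 2.712/61 = 0.044 kg m⁻⁴
  233–239 m: Δρ/Δz = 0.117/6 = 0.019 kg m⁻⁴
The largest gradient is in the 172–233 m interval — the pycnocline.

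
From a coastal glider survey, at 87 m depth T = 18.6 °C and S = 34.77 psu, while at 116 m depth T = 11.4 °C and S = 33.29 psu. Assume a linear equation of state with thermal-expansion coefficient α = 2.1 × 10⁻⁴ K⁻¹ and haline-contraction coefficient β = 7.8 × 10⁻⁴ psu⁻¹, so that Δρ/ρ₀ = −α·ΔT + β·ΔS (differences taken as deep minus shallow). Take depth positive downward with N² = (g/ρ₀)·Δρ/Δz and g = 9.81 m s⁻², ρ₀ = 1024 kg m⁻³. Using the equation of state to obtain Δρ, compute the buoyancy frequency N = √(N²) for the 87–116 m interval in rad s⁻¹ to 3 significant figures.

ΔT = -7.2 K, ΔS = -1.48 psu (deep − shallow).
Δρ/ρ₀ = −αΔT + βΔS = 1.512 × 10⁻³ − 1.1544 × 10⁻³ = 3.576 × 10⁻⁴, so Δρ ≈ 0.3662 kg m⁻³.
N² = (g/ρ₀)·Δρ/Δz = g·(Δρ/ρ₀)/Δz = 9.81 × 3.576 × 10⁻⁴ / 29 = 1.2097 × 10⁻⁴ s⁻².
N = √(1.2097 × 10⁻⁴) = 0.010999 rad s⁻¹ ≈ 0.0110 rad s⁻¹.

0.0110 rad s⁻¹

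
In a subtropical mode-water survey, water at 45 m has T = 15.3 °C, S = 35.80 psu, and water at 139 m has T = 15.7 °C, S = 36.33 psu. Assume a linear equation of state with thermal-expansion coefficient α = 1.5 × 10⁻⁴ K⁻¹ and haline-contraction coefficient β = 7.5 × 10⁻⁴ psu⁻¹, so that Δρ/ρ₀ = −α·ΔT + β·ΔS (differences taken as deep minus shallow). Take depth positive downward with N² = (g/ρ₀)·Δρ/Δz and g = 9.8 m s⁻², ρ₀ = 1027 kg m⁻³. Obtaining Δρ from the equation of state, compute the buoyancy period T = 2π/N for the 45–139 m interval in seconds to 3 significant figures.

ΔT = +0.4 K, ΔS = +0.53 psu (deep − shallow).
Δρ/ρ₀ = −αΔT + βΔS = -6.00 × 10⁻⁵ + 3.975 × 10⁻⁴ = 3.375 × 10⁻⁴, so Δρ ≈ 0.3466 kg m⁻³.
N² = (g/ρ₀)·Δρ/Δz = g·(Δρ/ρ₀)/Δz = 9.8 × 3.375 × 10⁻⁴ / 94 = 3.5186 × 10⁻⁵ s⁻².
N = √(3.5186 × 10⁻⁵) = 5.9318 × 10⁻³ rad s⁻¹ → T = 2π/N = 1.0592 × 10³ s ≈ 1.06 × 10³ s.

1.06 × 10³ s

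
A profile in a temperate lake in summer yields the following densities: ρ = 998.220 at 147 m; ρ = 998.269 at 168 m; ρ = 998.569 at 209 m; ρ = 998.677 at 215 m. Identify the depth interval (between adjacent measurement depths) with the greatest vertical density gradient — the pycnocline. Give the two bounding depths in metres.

Compute the density gradient over each adjacent pair:
  147–168 m: Δρ/Δz = 0.049/21 = 2.3 × 10⁻³ kg m⁻⁴
  168–209 m: Δρ/Δz = 0.300/41 = 7.3 × 10⁻³ kg m⁻⁴
  209–215 m: Δρ/Δz = 0.108/6 = 0.018 kg m⁻⁴
The largest gradient is in the 209–215 m interval — the pycnocline.

209–215 m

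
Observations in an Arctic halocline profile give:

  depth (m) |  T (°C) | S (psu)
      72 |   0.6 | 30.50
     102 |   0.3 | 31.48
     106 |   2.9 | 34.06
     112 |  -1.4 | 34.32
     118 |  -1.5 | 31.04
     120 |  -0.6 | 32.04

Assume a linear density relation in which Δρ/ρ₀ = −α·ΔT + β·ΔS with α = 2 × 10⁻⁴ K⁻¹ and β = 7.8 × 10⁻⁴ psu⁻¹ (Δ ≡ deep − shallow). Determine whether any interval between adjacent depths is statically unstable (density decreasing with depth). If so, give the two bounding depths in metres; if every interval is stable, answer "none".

112–118 m

Evaluate Δρ/ρ₀ = −αΔT + βΔS across each adjacent pair:
  72–102 m: −αΔT+βΔS = −(2 × 10⁻⁴)(-0.3)+(7.8 × 10⁻⁴)(+0.98) = 8.2 × 10⁻⁴ → stable
  102–106 m: −αΔT+βΔS = −(2 × 10⁻⁴)(+2.6)+(7.8 × 10⁻⁴)(+2.58) = 1.5 × 10⁻³ → stable
  106–112 m: −αΔT+βΔS = −(2 × 10⁻⁴)(-4.3)+(7.8 × 10⁻⁴)(+0.26) = 1.1 × 10⁻³ → stable
  112–118 m: −αΔT+βΔS = −(2 × 10⁻⁴)(-0.1)+(7.8 × 10⁻⁴)(-3.28) = -2.5 × 10⁻³ → UNSTABLE
  118–120 m: −αΔT+βΔS = −(2 × 10⁻⁴)(+0.9)+(7.8 × 10⁻⁴)(+1.00) = 6.0 × 10⁻⁴ → stable
The 112–118 m interval has Δρ < 0: lighter water underlies denser water.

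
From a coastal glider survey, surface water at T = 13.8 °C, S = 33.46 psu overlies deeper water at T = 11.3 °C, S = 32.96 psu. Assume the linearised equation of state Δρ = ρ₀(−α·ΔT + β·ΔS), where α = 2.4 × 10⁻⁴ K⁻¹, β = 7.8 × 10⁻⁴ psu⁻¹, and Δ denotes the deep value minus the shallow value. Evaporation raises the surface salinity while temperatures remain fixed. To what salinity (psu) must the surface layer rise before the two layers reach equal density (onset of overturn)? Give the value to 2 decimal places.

33.73 psu

Neutral buoyancy requires −α(T_deep − T_surf) + β(S_deep − S_surf′) = 0.
S_surf′ = S_deep − (α/β)·ΔT = 32.96 − (2.4 × 10⁻⁴/7.8 × 10⁻⁴)·(-2.5) = 33.7292 psu.
Increase required: 33.7292 − 33.46 = 0.2692 psu.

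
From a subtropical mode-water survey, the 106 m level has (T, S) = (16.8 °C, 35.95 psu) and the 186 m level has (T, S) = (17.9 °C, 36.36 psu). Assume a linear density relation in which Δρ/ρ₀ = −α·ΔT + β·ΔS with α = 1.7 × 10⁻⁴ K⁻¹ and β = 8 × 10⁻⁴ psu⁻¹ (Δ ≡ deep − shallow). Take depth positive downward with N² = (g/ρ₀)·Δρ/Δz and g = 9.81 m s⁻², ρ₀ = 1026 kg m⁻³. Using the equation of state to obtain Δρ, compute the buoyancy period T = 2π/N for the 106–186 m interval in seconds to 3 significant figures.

ΔT = +1.1 K, ΔS = +0.41 psu (deep − shallow).
Δρ/ρ₀ = −αΔT + βΔS = -1.87 × 10⁻⁴ + 3.28 × 10⁻⁴ = 1.41 × 10⁻⁴, so Δρ ≈ 0.1447 kg m⁻³.
N² = (g/ρ₀)·Δρ/Δz = g·(Δρ/ρ₀)/Δz = 9.81 × 1.41 × 10⁻⁴ / 80 = 1.7290 × 10⁻⁵ s⁻².
N = √(1.7290 × 10⁻⁵) = 4.1581 × 10⁻³ rad s⁻¹ → T = 2π/N = 1.5111 × 10³ s ≈ 1.51 × 10³ s.

1.51 × 10³ s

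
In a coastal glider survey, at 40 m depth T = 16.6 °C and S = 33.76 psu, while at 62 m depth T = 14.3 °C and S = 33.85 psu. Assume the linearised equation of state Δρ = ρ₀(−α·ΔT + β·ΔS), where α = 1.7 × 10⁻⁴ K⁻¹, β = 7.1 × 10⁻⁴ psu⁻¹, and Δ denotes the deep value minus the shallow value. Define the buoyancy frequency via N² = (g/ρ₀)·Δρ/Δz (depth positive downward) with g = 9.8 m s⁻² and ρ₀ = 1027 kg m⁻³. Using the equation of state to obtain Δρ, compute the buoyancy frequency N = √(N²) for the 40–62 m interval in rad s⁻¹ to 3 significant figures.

0.0142 rad s⁻¹

ΔT = -2.3 K, ΔS = +0.09 psu (deep − shallow).
Δρ/ρ₀ = −αΔT + βΔS = 3.91 × 10⁻⁴ + 6.39 × 10⁻⁵ = 4.549 × 10⁻⁴, so Δρ ≈ 0.4672 kg m⁻³.
N² = (g/ρ₀)·Δρ/Δz = g·(Δρ/ρ₀)/Δz = 9.8 × 4.549 × 10⁻⁴ / 22 = 2.0264 × 10⁻⁴ s⁻².
N = √(2.0264 × 10⁻⁴) = 0.014235 rad s⁻¹ ≈ 0.0142 rad s⁻¹.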